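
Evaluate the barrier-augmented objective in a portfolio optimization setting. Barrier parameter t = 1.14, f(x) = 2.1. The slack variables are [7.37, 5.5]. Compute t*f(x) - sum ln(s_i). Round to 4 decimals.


Step 1: Compute log-barrier.
ln values: [1.9974, 1.7047]
phi = -(1.9974 + 1.7047) = -3.7022
Step 2: Compute augmented objective.
t*f(x) = 1.14*2.1 = 2.394
Total = 2.394 - 3.7022 = -1.3082


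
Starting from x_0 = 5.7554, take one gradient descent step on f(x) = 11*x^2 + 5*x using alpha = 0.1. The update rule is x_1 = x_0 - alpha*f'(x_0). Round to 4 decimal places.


We compute the gradient at x_0 and apply the update.
f'(x) = 22*x + 5
f'(5.7554) = 22*5.7554 + 5 = 131.6188
x_1 = 5.7554 - 0.1*131.6188 = -7.4065


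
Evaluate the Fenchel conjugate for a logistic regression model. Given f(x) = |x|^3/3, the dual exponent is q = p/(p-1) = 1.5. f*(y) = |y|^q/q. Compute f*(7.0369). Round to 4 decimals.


The conjugate exponent q satisfies 1/p + 1/q = 1.
p = 3, so q = 3/(3 - 1) = 1.5
|y|^q = 7.0369^1.5 = 18.6669
f*(7.0369) = 18.6669 / 1.5 = 12.4446


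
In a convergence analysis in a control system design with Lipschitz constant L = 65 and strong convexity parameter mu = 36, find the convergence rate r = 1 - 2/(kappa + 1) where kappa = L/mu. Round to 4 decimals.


Step 1: Compute the condition number.
kappa = L/mu = 65/36 = 1.8056
Step 2: Compute the convergence rate.
r = 1 - 2/(kappa + 1) = 1 - 2*mu/(L + mu) = (L - mu)/(L + mu) = 29/101 = 0.2871


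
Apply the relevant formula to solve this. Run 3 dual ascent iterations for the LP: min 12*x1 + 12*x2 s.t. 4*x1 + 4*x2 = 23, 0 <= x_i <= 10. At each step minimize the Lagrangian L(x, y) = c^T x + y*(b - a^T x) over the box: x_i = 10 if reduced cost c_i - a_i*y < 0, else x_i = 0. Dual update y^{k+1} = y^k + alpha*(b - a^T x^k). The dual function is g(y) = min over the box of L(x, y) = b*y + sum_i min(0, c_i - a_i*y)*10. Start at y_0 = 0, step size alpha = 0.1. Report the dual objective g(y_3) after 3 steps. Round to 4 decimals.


Dual ascent for LP: min 12*x1 + 12*x2, 4*x1 + 4*x2 = 23, 0 <= x_i <= 10
Step 1: y^k = 0.0, reduced costs: (12.0, 12.0)
  x^k = (0.0, 0.0), subgradient = b - a^T x = 23.0
  y^{k+1} = 0.0 + 0.1*23.0 = 2.3
Step 2: y^k = 2.3, reduced costs: (2.8, 2.8)
  x^k = (0.0, 0.0), subgradient = b - a^T x = 23.0
  y^{k+1} = 2.3 + 0.1*23.0 = 4.6
Step 3: y^k = 4.6, reduced costs: (-6.4, -6.4)
  x^k = (10.0, 10.0), subgradient = b - a^T x = -57.0
  y^{k+1} = 4.6 + 0.1*-57.0 = -1.1
Dual objective at y_3 = -1.1: reduced costs (16.4, 16.4), box minimizer x = (0.0, 0.0)
g(y_3) = b*y + (c1 - a1*y)*x1 + (c2 - a2*y)*x2 = 23*(-1.1) + 16.4*0.0 + 16.4*0.0 = -25.3 + 0.0 + 0.0 = -25.3


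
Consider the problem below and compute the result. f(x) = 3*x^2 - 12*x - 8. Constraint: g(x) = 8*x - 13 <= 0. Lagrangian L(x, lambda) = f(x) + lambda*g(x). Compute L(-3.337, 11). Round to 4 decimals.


Step 1: Evaluate f(x).
f(-3.337) = 3*(-3.337)^2 - 12*(-3.337) - 8 = 65.4507
Step 2: Evaluate g(x).
g(-3.337) = 8*-3.337 - 13 = -39.696
Step 3: Compute Lagrangian.
L = 65.4507 + 11*-39.696 = -371.2053


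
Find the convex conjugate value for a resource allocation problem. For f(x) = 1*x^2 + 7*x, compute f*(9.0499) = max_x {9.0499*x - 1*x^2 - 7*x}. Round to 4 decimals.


f*(y) = sup_x {y*x - a*x^2 - b*x} = sup_x {(y-b)*x - a*x^2}
FOC: (y - b) - 2a*x = 0 => x* = (y - b)/(2a)
x* = (9.0499 - 7)/(2*1) = 1.025
f*(9.0499) = (y-b)^2/(4a) = (9.0499 - 7)^2/(4*1)
= 4.2021/4 = 1.0505


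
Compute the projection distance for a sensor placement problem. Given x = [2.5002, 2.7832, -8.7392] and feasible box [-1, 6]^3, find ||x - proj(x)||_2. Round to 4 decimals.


Project each component onto [-1, 6].
clip(2.5002) = 2.5002, clip(2.7832) = 2.7832, clip(-8.7392) = -1.0
Projection = [2.5002, 2.7832, -1.0]
Squared diffs: [0.0, 0.0, 59.8952]
Distance = sqrt(59.8952) = 7.7392


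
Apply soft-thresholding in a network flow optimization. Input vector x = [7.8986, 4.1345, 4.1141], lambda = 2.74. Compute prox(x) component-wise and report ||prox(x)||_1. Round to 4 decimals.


Soft-thresholding with lambda = 2.74:
prox(7.8986) = sign(7.8986)*max(|7.8986| - 2.74, 0) = 5.1586
prox(4.1345) = sign(4.1345)*max(|4.1345| - 2.74, 0) = 1.3945
prox(4.1141) = sign(4.1141)*max(|4.1141| - 2.74, 0) = 1.3741
prox(x) = [5.1586, 1.3945, 1.3741]
||prox(x)||_1 = 5.1586 + 1.3945 + 1.3741 = 7.9272


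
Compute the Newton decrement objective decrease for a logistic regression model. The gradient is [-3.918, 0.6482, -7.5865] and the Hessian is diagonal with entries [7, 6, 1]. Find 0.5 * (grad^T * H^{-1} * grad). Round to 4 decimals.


Step 1: H is diagonal, so H^(-1) * g = [-0.5597, 0.108, -7.5865].
Step 2: g^T H^(-1) g = sum_i g_i^2 / H_ii
  = (-3.918)^2/7 + (0.6482)^2/6 + (-7.5865)^2/1
  = 2.193 + 0.07 + 57.555 = 59.818
Step 3: Objective decrease = 0.5 * g^T H^(-1) g = 29.909


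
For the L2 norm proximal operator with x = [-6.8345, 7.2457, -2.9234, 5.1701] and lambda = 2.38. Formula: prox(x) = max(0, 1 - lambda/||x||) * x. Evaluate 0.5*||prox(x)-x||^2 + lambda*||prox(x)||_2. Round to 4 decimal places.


Step 1: Compute ||x||.
||x|| = 11.5968
Step 2: Compute scaling factor.
scale = max(0, 1 - 2.38/11.5968) = 0.7948
Step 3: prox(x) = [-5.4319, 5.7587, -2.3234, 4.109]
||prox(x)|| = 9.2168
Step 4: Proximal objective.
0.5*||prox-x||^2 = 2.8322
lambda*||prox|| = 21.936
Total = 24.7683


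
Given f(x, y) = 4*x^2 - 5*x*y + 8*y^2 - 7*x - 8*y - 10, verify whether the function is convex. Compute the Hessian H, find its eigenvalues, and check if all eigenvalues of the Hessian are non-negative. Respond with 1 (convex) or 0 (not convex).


The Hessian of f(x,y) = 4*x^2 - 5*x*y + 8*y^2 - 7*x - 8*y - 10 is:
H = [[8, -5], [-5, 16]]
Trace = 8 + 16 = 24
Determinant = 8*16 - (-5)^2 = 103
Discriminant = (24)^2 - 4*103 = 164.0
Eigenvalues: lambda_1 = 5.5969, lambda_2 = 18.4031
The function is convex.

1


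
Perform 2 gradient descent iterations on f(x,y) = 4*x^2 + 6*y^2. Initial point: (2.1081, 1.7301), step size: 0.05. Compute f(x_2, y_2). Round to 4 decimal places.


Gradient descent on f(x,y) = 4*x^2 + 6*y^2.
Starting point: (2.1081, 1.7301), alpha = 0.05
Step 1: grad_x = 2*4*2.1081 = 16.8648, grad_y = 2*6*1.7301 = 20.7612
  x_1 = 2.1081 - 0.05*16.8648 = 1.2649
  y_1 = 1.7301 - 0.05*20.7612 = 0.692
Step 2: grad_x = 2*4*1.2649 = 10.1189, grad_y = 2*6*0.692 = 8.3045
  x_2 = 1.2649 - 0.05*10.1189 = 0.7589
  y_2 = 0.692 - 0.05*8.3045 = 0.2768
f(0.7589, 0.2768) = 4*0.7589^2 + 6*0.2768^2 = 2.7636


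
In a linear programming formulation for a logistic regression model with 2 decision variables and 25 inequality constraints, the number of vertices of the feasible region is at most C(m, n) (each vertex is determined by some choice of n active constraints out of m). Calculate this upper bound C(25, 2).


Each vertex corresponds to some choice of n active constraints out of m, so the number of vertices is at most C(m, n) = m! / (n!(m-n)!).
m = 25, n = 2
Numerator: 25 * 24
Denominator: 2! = 2
C(25, 2) = 300


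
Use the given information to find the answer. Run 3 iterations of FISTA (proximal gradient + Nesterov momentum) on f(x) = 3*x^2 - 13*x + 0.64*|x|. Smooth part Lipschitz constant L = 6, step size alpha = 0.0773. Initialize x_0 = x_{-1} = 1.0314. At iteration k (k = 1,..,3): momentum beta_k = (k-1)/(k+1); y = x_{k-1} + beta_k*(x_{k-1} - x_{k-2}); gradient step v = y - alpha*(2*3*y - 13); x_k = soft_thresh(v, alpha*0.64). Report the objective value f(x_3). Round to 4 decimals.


FISTA on f(x) = 3*x^2 - 13*x + 0.64*|x|
L = 6, alpha = 0.0773
Iteration 1: beta = 0.0, y = 1.0314 + 0.0*(1.0314 - 1.0314) = 1.0314
  grad(y) = -6.8116, v = y - alpha*grad = 1.5579
  prox(v) = soft_thresh(1.5579, 0.0495) = 1.5085
Iteration 2: beta = 0.3333, y = 1.5085 + 0.3333*(1.5085 - 1.0314) = 1.6675
  grad(y) = -2.9951, v = y - alpha*grad = 1.899
  prox(v) = soft_thresh(1.899, 0.0495) = 1.8495
Iteration 3: beta = 0.5, y = 1.8495 + 0.5*(1.8495 - 1.5085) = 2.0201
  grad(y) = -0.8796, v = y - alpha*grad = 2.0881
  prox(v) = soft_thresh(2.0881, 0.0495) = 2.0386
f(x_3) = 3*2.0386^2 - 13*2.0386 + 0.64*|2.0386| = -12.7294


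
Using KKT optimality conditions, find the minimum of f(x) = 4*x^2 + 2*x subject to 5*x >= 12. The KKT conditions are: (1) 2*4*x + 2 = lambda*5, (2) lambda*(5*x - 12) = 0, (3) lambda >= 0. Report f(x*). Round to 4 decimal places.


Step 1: Try lambda = 0 (constraint inactive).
x_unc = -2/(2*4) = -0.25
Check: 5*-0.25 = -1.25 < 12 -- violated!
Step 2: Constraint must be active: 5*x = 12
x* = 12/5 = 2.4
lambda = (2*4*2.4 + 2)/5 = 4.24
Step 3: Compute optimal value.
f(x*) = 4*2.4^2 + 2*2.4 = 27.84


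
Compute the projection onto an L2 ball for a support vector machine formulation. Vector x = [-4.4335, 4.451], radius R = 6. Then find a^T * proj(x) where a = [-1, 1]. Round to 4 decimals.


Step 1: Compute ||x|| (intermediates to 6 decimals).
||x|| = sqrt((-4.4335)^2 + 4.451^2) = 6.282302
Step 2: Project.
Since ||x|| > R, scale = R/||x|| = 6/6.282302 = 0.955064, proj(x) = scale * x
proj(x) = [-4.234276, 4.25099]
Step 3: Dot product.
a^T * proj(x) = -1*(-4.234276) + 1*4.25099 = 8.4853


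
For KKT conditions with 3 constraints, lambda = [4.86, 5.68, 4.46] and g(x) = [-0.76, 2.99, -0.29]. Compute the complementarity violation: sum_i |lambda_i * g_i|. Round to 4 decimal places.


KKT complementary slackness check:
lambda_1 * g_1 = 4.86 * -0.76 = -3.6936
lambda_2 * g_2 = 5.68 * 2.99 = 16.9832
lambda_3 * g_3 = 4.46 * -0.29 = -1.2934
Total violation = 3.6936 + 16.9832 + 1.2934 = 21.9702


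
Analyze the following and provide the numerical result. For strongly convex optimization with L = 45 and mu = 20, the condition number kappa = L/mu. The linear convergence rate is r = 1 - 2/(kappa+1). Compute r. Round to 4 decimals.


Step 1: Compute the condition number.
kappa = L/mu = 45/20 = 2.25
Step 2: Compute the convergence rate.
r = 1 - 2/(kappa + 1) = 1 - 2*mu/(L + mu) = (L - mu)/(L + mu) = 25/65 = 0.3846


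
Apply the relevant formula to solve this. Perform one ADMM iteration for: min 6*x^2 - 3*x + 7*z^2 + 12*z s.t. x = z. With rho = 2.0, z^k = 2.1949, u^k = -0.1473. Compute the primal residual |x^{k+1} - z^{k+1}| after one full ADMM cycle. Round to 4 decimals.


ADMM iteration with rho = 2.0, z^k = 2.1949, u^k = -0.1473
Step 1: x-update.
Minimize 6*x^2 - 3*x + (2.0/2)*(x - 2.1949 - 0.1473)^2
FOC: (2*6 + 2.0)*x = 3 + 2.0*(2.1949 + 0.1473)
x^{k+1} = 0.5489
Step 2: z-update.
Minimize 7*z^2 + 12*z + (2.0/2)*(0.5489 - z - 0.1473)^2
FOC: (2*7 + 2.0)*z = -12 + 2.0*(0.5489 - 0.1473)
z^{k+1} = -0.6998
Step 3: u-update.
u^{k+1} = -0.1473 + 0.5489 + 0.6998 = 1.1014
Step 4: Primal residual = |0.5489 + 0.6998| = 1.2487


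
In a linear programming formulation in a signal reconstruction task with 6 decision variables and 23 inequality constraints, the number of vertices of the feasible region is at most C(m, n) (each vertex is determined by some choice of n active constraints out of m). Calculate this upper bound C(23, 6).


Each vertex corresponds to some choice of n active constraints out of m, so the number of vertices is at most C(m, n) = m! / (n!(m-n)!).
m = 23, n = 6
Numerator: 23 * 22 * 21 * 20 * 19 * 18
Denominator: 6! = 720
C(23, 6) = 100947


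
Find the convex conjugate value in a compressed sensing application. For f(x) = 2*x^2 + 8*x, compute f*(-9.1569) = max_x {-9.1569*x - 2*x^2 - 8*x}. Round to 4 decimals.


f*(y) = sup_x {y*x - a*x^2 - b*x} = sup_x {(y-b)*x - a*x^2}
FOC: (y - b) - 2a*x = 0 => x* = (y - b)/(2a)
x* = (-9.1569 - 8)/(2*2) = -4.2892
f*(-9.1569) = (y-b)^2/(4a) = (-9.1569 - 8)^2/(4*2)
= 294.3592/8 = 36.7949


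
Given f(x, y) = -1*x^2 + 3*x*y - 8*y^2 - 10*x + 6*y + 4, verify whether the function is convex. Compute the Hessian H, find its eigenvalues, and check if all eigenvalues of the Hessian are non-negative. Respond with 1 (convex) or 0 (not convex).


The Hessian of f(x,y) = -1*x^2 + 3*x*y - 8*y^2 - 10*x + 6*y + 4 is:
H = [[-2, 3], [3, -16]]
Trace = -2 - 16 = -18
Determinant = -2*-16 - (3)^2 = 23
Discriminant = (-18)^2 - 4*23 = 232.0
Eigenvalues: lambda_1 = -16.6158, lambda_2 = -1.3842
The function is not convex.

0


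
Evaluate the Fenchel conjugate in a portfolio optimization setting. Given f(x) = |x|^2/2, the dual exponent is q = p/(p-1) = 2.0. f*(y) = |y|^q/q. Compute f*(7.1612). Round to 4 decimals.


The conjugate exponent q satisfies 1/p + 1/q = 1.
p = 2, so q = 2/(2 - 1) = 2.0
|y|^q = 7.1612^2.0 = 51.2828
f*(7.1612) = 51.2828 / 2.0 = 25.6414


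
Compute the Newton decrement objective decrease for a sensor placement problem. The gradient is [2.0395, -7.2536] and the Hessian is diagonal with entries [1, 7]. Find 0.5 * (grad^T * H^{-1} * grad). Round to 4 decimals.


Step 1: H is diagonal, so H^(-1) * g = [2.0395, -1.0362].
Step 2: g^T H^(-1) g = sum_i g_i^2 / H_ii
  = (2.0395)^2/1 + (-7.2536)^2/7
  = 4.1596 + 7.5164 = 11.6759
Step 3: Objective decrease = 0.5 * g^T H^(-1) g = 5.838


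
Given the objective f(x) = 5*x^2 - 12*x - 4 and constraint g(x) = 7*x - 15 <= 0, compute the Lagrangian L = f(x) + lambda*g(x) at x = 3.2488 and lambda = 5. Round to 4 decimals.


Step 1: Evaluate f(x).
f(3.2488) = 5*3.2488^2 - 12*3.2488 - 4 = 9.7879
Step 2: Evaluate g(x).
g(3.2488) = 7*3.2488 - 15 = 7.7416
Step 3: Compute Lagrangian.
L = 9.7879 + 5*7.7416 = 48.4959


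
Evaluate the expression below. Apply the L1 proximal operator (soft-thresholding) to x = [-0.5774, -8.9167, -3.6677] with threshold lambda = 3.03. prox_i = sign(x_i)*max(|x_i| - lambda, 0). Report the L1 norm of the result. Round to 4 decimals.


Soft-thresholding with lambda = 3.03:
prox(-0.5774) = sign(-0.5774)*max(|-0.5774| - 3.03, 0) = 0.0
prox(-8.9167) = sign(-8.9167)*max(|-8.9167| - 3.03, 0) = -5.8867
prox(-3.6677) = sign(-3.6677)*max(|-3.6677| - 3.03, 0) = -0.6377
prox(x) = [0.0, -5.8867, -0.6377]
||prox(x)||_1 = 0.0 + 5.8867 + 0.6377 = 6.5244


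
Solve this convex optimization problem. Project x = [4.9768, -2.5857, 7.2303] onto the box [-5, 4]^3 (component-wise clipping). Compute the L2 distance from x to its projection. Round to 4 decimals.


Project each component onto [-5, 4].
clip(4.9768) = 4.0, clip(-2.5857) = -2.5857, clip(7.2303) = 4.0
Projection = [4.0, -2.5857, 4.0]
Squared diffs: [0.9541, 0.0, 10.4348]
Distance = sqrt(11.3889) = 3.3748


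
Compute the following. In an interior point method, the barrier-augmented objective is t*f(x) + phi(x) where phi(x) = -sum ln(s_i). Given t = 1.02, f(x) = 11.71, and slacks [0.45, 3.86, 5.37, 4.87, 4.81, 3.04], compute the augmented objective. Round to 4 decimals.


Step 1: Compute log-barrier.
ln values: [-0.7985, 1.3507, 1.6808, 1.5831, 1.5707, 1.1119]
phi = -(-0.7985 + 1.3507 + 1.6808 + 1.5831 + 1.5707 + 1.1119) = -6.4986
Step 2: Compute augmented objective.
t*f(x) = 1.02*11.71 = 11.9442
Total = 11.9442 - 6.4986 = 5.4456


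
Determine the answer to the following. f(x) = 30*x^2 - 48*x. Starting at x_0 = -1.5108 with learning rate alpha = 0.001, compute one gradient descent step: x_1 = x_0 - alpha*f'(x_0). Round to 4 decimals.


We compute the gradient at x_0 and apply the update.
f'(x) = 60*x - 48
f'(-1.5108) = 60*-1.5108 - 48 = -138.648
x_1 = -1.5108 - 0.001*-138.648 = -1.3722


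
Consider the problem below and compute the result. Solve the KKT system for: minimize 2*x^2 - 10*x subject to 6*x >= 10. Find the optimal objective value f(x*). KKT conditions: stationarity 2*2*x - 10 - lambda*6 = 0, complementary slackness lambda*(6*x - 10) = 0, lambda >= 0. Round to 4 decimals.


Step 1: Try lambda = 0 (constraint inactive).
Stationarity: 2*2*x - 10 = 0
x* = 10/(2*2) = 2.5
Check constraint: 6*2.5 = 15.0 >= 10 -- satisfied.
Step 2: Compute optimal value.
f(x*) = 2*2.5^2 - 10*2.5 = -12.5


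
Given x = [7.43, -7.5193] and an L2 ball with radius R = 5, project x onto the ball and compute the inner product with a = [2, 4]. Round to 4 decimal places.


Step 1: Compute ||x|| (intermediates to 6 decimals).
||x|| = sqrt(7.43^2 + (-7.5193)^2) = 10.57094
Step 2: Project.
Since ||x|| > R, scale = R/||x|| = 5/10.57094 = 0.472995, proj(x) = scale * x
proj(x) = [3.514353, -3.556591]
Step 3: Dot product.
a^T * proj(x) = 2*3.514353 + 4*(-3.556591) = -7.1977


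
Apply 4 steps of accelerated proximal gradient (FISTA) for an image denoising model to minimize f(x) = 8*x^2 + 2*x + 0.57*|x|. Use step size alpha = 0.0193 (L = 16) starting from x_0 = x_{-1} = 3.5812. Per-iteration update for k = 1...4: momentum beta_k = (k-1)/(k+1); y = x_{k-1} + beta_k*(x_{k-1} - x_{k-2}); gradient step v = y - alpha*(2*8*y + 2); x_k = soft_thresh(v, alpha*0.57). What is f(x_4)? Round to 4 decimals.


FISTA on f(x) = 8*x^2 + 2*x + 0.57*|x|
L = 16, alpha = 0.0193
Iteration 1: beta = 0.0, y = 3.5812 + 0.0*(3.5812 - 3.5812) = 3.5812
  grad(y) = 59.2992, v = y - alpha*grad = 2.4367
  prox(v) = soft_thresh(2.4367, 0.011) = 2.4257
Iteration 2: beta = 0.3333, y = 2.4257 + 0.3333*(2.4257 - 3.5812) = 2.0406
  grad(y) = 34.6491, v = y - alpha*grad = 1.3718
  prox(v) = soft_thresh(1.3718, 0.011) = 1.3608
Iteration 3: beta = 0.5, y = 1.3608 + 0.5*(1.3608 - 2.4257) = 0.8284
  grad(y) = 15.2543, v = y - alpha*grad = 0.534
  prox(v) = soft_thresh(0.534, 0.011) = 0.523
Iteration 4: beta = 0.6, y = 0.523 + 0.6*(0.523 - 1.3608) = 0.0203
  grad(y) = 2.3244, v = y - alpha*grad = -0.0246
  prox(v) = soft_thresh(-0.0246, 0.011) = -0.0136
f(x_4) = 8*(-0.0136)^2 + 2*(-0.0136) + 0.57*|-0.0136| = -0.018


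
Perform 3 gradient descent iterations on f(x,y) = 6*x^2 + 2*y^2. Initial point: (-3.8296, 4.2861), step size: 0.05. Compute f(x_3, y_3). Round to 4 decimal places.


Gradient descent on f(x,y) = 6*x^2 + 2*y^2.
Starting point: (-3.8296, 4.2861), alpha = 0.05
Step 1: grad_x = 2*6*-3.8296 = -45.9552, grad_y = 2*2*4.2861 = 17.1444
  x_1 = -3.8296 - 0.05*-45.9552 = -1.5318
  y_1 = 4.2861 - 0.05*17.1444 = 3.4289
Step 2: grad_x = 2*6*-1.5318 = -18.3821, grad_y = 2*2*3.4289 = 13.7155
  x_2 = -1.5318 - 0.05*-18.3821 = -0.6127
  y_2 = 3.4289 - 0.05*13.7155 = 2.7431
Step 3: grad_x = 2*6*-0.6127 = -7.3528, grad_y = 2*2*2.7431 = 10.9724
  x_3 = -0.6127 - 0.05*-7.3528 = -0.2451
  y_3 = 2.7431 - 0.05*10.9724 = 2.1945
f(-0.2451, 2.1945) = 6*(-0.2451)^2 + 2*2.1945^2 = 9.9919


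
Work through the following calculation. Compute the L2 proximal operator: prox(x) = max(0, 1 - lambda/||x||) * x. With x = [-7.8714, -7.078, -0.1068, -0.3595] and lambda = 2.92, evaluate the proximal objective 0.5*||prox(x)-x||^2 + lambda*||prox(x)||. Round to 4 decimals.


Step 1: Compute ||x||.
||x|| = 10.5923
Step 2: Compute scaling factor.
scale = max(0, 1 - 2.92/10.5923) = 0.7243
Step 3: prox(x) = [-5.7015, -5.1268, -0.0774, -0.2604]
||prox(x)|| = 7.6723
Step 4: Proximal objective.
0.5*||prox-x||^2 = 4.2632
lambda*||prox|| = 22.4031
Total = 26.6664


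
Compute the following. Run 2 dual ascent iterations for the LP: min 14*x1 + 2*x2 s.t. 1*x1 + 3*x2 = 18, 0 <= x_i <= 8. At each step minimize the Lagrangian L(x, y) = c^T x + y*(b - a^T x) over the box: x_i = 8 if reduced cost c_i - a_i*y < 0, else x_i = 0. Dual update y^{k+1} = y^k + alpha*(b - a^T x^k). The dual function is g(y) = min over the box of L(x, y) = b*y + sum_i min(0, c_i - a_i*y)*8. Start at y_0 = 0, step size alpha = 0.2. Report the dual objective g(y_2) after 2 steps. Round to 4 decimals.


Dual ascent for LP: min 14*x1 + 2*x2, 1*x1 + 3*x2 = 18, 0 <= x_i <= 8
Step 1: y^k = 0.0, reduced costs: (14.0, 2.0)
  x^k = (0.0, 0.0), subgradient = b - a^T x = 18.0
  y^{k+1} = 0.0 + 0.2*18.0 = 3.6
Step 2: y^k = 3.6, reduced costs: (10.4, -8.8)
  x^k = (0.0, 8.0), subgradient = b - a^T x = -6.0
  y^{k+1} = 3.6 + 0.2*-6.0 = 2.4
Dual objective at y_2 = 2.4: reduced costs (11.6, -5.2), box minimizer x = (0.0, 8.0)
g(y_2) = b*y + (c1 - a1*y)*x1 + (c2 - a2*y)*x2 = 18*2.4 + 11.6*0.0 + (-5.2)*8.0 = 43.2 + 0.0 - 41.6 = 1.6


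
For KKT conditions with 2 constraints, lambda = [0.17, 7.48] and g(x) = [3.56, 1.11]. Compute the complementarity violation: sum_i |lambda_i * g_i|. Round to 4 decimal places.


KKT complementary slackness check:
lambda_1 * g_1 = 0.17 * 3.56 = 0.6052
lambda_2 * g_2 = 7.48 * 1.11 = 8.3028
Total violation = 0.6052 + 8.3028 = 8.908


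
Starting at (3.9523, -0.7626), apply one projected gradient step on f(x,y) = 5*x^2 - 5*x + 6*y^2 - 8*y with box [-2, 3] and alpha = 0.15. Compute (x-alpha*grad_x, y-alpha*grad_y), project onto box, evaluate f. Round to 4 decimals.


Step 1: Compute gradient at (3.9523, -0.7626).
grad_x = 2*5*3.9523 - 5 = 34.523
grad_y = 2*6*-0.7626 - 8 = -17.1512
Step 2: Gradient step.
x_raw = 3.9523 - 0.15*34.523 = -1.2262
y_raw = -0.7626 - 0.15*-17.1512 = 1.8101
Step 3: Project onto [-2, 3].
x_proj = clip(-1.2262) = -1.2262
y_proj = clip(1.8101) = 1.8101
Step 4: Evaluate f.
f(-1.2262, 1.8101) = 18.8257


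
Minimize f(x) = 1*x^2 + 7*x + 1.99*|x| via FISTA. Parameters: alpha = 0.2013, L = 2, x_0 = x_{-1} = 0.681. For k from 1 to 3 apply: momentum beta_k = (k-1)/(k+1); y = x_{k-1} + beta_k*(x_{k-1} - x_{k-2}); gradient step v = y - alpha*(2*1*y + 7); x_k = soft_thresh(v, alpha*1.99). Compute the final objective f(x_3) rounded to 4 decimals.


FISTA on f(x) = 1*x^2 + 7*x + 1.99*|x|
L = 2, alpha = 0.2013
Iteration 1: beta = 0.0, y = 0.681 + 0.0*(0.681 - 0.681) = 0.681
  grad(y) = 8.362, v = y - alpha*grad = -1.0023
  prox(v) = soft_thresh(-1.0023, 0.4006) = -0.6017
Iteration 2: beta = 0.3333, y = -0.6017 + 0.3333*(-0.6017 - 0.681) = -1.0292
  grad(y) = 4.9415, v = y - alpha*grad = -2.024
  prox(v) = soft_thresh(-2.024, 0.4006) = -1.6234
Iteration 3: beta = 0.5, y = -1.6234 + 0.5*(-1.6234 + 0.6017) = -2.1342
  grad(y) = 2.7315, v = y - alpha*grad = -2.6841
  prox(v) = soft_thresh(-2.6841, 0.4006) = -2.2835
f(x_3) = 1*(-2.2835)^2 + 7*(-2.2835) + 1.99*|-2.2835| = -6.226


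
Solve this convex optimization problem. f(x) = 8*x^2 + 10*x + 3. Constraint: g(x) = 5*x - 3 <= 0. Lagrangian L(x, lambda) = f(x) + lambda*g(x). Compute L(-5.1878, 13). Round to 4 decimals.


Step 1: Evaluate f(x).
f(-5.1878) = 8*(-5.1878)^2 + 10*(-5.1878) + 3 = 166.4282
Step 2: Evaluate g(x).
g(-5.1878) = 5*-5.1878 - 3 = -28.939
Step 3: Compute Lagrangian.
L = 166.4282 + 13*-28.939 = -209.7788


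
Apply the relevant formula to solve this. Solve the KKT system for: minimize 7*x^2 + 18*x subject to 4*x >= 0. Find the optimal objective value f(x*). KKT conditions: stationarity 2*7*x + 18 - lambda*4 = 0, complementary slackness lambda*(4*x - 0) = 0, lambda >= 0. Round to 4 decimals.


Step 1: Try lambda = 0 (constraint inactive).
x_unc = -18/(2*7) = -1.2857
Check: 4*-1.2857 = -5.1428 < 0 -- violated!
Step 2: Constraint must be active: 4*x = 0
x* = 0/4 = 0.0
lambda = (2*7*0.0 + 18)/4 = 4.5
Step 3: Compute optimal value.
f(x*) = 7*0.0^2 + 18*0.0 = 0.0


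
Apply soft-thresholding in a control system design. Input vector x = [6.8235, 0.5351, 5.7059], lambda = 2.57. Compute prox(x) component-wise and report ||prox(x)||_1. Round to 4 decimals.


Soft-thresholding with lambda = 2.57:
prox(6.8235) = sign(6.8235)*max(|6.8235| - 2.57, 0) = 4.2535
prox(0.5351) = sign(0.5351)*max(|0.5351| - 2.57, 0) = 0.0
prox(5.7059) = sign(5.7059)*max(|5.7059| - 2.57, 0) = 3.1359
prox(x) = [4.2535, 0.0, 3.1359]
||prox(x)||_1 = 4.2535 + 0.0 + 3.1359 = 7.3894


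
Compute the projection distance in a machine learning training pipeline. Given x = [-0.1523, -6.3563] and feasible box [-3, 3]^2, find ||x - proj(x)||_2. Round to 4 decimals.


Project each component onto [-3, 3].
clip(-0.1523) = -0.1523, clip(-6.3563) = -3.0
Projection = [-0.1523, -3.0]
Squared diffs: [0.0, 11.2647]
Distance = sqrt(11.2647) = 3.3563


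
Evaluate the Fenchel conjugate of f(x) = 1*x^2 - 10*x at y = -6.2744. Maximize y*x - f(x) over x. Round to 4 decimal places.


f*(y) = sup_x {y*x - a*x^2 - b*x} = sup_x {(y-b)*x - a*x^2}
FOC: (y - b) - 2a*x = 0 => x* = (y - b)/(2a)
x* = (-6.2744 + 10)/(2*1) = 1.8628
f*(-6.2744) = (y-b)^2/(4a) = (-6.2744 + 10)^2/(4*1)
= 13.8801/4 = 3.47


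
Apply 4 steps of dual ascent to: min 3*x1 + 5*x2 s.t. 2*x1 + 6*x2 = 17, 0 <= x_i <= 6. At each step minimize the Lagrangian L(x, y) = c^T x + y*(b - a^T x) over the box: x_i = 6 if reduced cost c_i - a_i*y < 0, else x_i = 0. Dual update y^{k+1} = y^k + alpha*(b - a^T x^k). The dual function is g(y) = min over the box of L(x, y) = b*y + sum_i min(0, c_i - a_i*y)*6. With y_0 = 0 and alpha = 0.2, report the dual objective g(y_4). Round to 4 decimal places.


Dual ascent for LP: min 3*x1 + 5*x2, 2*x1 + 6*x2 = 17, 0 <= x_i <= 6
Step 1: y^k = 0.0, reduced costs: (3.0, 5.0)
  x^k = (0.0, 0.0), subgradient = b - a^T x = 17.0
  y^{k+1} = 0.0 + 0.2*17.0 = 3.4
Step 2: y^k = 3.4, reduced costs: (-3.8, -15.4)
  x^k = (6.0, 6.0), subgradient = b - a^T x = -31.0
  y^{k+1} = 3.4 + 0.2*-31.0 = -2.8
Step 3: y^k = -2.8, reduced costs: (8.6, 21.8)
  x^k = (0.0, 0.0), subgradient = b - a^T x = 17.0
  y^{k+1} = -2.8 + 0.2*17.0 = 0.6
Step 4: y^k = 0.6, reduced costs: (1.8, 1.4)
  x^k = (0.0, 0.0), subgradient = b - a^T x = 17.0
  y^{k+1} = 0.6 + 0.2*17.0 = 4.0
Dual objective at y_4 = 4.0: reduced costs (-5.0, -19.0), box minimizer x = (6.0, 6.0)
g(y_4) = b*y + (c1 - a1*y)*x1 + (c2 - a2*y)*x2 = 17*4.0 + (-5.0)*6.0 + (-19.0)*6.0 = 68.0 - 30.0 - 114.0 = -76.0


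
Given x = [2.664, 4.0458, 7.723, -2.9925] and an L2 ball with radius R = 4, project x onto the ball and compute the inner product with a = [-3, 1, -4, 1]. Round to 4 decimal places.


Step 1: Compute ||x|| (intermediates to 6 decimals).
||x|| = sqrt(2.664^2 + 4.0458^2 + 7.723^2 + (-2.9925)^2) = 9.59506
Step 2: Project.
Since ||x|| > R, scale = R/||x|| = 4/9.59506 = 0.416881, proj(x) = scale * x
proj(x) = [1.110571, 1.686617, 3.219572, -1.247516]
Step 3: Dot product.
a^T * proj(x) = -3*1.110571 + 1*1.686617 - 4*3.219572 + 1*(-1.247516) = -15.7709


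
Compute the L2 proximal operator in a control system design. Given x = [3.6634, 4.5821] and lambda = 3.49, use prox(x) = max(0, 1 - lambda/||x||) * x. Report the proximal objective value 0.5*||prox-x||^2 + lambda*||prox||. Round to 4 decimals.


Step 1: Compute ||x||.
||x|| = 5.8665
Step 2: Compute scaling factor.
scale = max(0, 1 - 3.49/5.8665) = 0.4051
Step 3: prox(x) = [1.484, 1.8562]
||prox(x)|| = 2.3765
Step 4: Proximal objective.
0.5*||prox-x||^2 = 6.0901
lambda*||prox|| = 8.294
Total = 14.3841


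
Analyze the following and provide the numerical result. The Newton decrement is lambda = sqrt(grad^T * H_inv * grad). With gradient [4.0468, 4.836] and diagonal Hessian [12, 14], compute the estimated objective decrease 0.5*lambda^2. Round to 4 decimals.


Step 1: H is diagonal, so H^(-1) * g = [0.3372, 0.3454].
Step 2: g^T H^(-1) g = sum_i g_i^2 / H_ii
  = (4.0468)^2/12 + (4.836)^2/14
  = 1.3647 + 1.6705 = 3.0352
Step 3: Objective decrease = 0.5 * g^T H^(-1) g = 1.5176


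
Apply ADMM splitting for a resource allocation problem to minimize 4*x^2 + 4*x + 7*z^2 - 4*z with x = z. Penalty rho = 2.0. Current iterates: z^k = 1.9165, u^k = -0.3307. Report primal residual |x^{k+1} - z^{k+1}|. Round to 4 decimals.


ADMM iteration with rho = 2.0, z^k = 1.9165, u^k = -0.3307
Step 1: x-update.
Minimize 4*x^2 + 4*x + (2.0/2)*(x - 1.9165 - 0.3307)^2
FOC: (2*4 + 2.0)*x = -4 + 2.0*(1.9165 + 0.3307)
x^{k+1} = 0.0494
Step 2: z-update.
Minimize 7*z^2 - 4*z + (2.0/2)*(0.0494 - z - 0.3307)^2
FOC: (2*7 + 2.0)*z = 4 + 2.0*(0.0494 - 0.3307)
z^{k+1} = 0.2148
Step 3: u-update.
u^{k+1} = -0.3307 + 0.0494 - 0.2148 = -0.4961
Step 4: Primal residual = |0.0494 - 0.2148| = 0.1654


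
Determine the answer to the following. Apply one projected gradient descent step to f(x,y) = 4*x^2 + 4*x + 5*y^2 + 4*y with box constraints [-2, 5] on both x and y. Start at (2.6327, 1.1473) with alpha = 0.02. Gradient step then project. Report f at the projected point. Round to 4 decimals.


Step 1: Compute gradient at (2.6327, 1.1473).
grad_x = 2*4*2.6327 + 4 = 25.0616
grad_y = 2*5*1.1473 + 4 = 15.473
Step 2: Gradient step.
x_raw = 2.6327 - 0.02*25.0616 = 2.1315
y_raw = 1.1473 - 0.02*15.473 = 0.8378
Step 3: Project onto [-2, 5].
x_proj = clip(2.1315) = 2.1315
y_proj = clip(0.8378) = 0.8378
Step 4: Evaluate f.
f(2.1315, 0.8378) = 33.5597


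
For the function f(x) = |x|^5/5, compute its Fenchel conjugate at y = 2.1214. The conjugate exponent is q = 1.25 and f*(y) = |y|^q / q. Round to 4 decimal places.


The conjugate exponent q satisfies 1/p + 1/q = 1.
p = 5, so q = 5/(5 - 1) = 1.25
|y|^q = 2.1214^1.25 = 2.5602
f*(2.1214) = 2.5602 / 1.25 = 2.0482


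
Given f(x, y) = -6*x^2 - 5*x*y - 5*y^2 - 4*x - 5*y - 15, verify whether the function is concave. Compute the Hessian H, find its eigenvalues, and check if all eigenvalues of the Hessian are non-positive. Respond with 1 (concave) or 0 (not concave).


The Hessian of f(x,y) = -6*x^2 - 5*x*y - 5*y^2 - 4*x - 5*y - 15 is:
H = [[-12, -5], [-5, -10]]
Trace = -12 - 10 = -22
Determinant = -12*-10 - (-5)^2 = 95
Discriminant = (-22)^2 - 4*95 = 104.0
Eigenvalues: lambda_1 = -16.099, lambda_2 = -5.901
The function is concave.

1


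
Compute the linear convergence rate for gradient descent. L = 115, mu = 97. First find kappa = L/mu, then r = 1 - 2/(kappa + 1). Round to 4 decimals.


Step 1: Compute the condition number.
kappa = L/mu = 115/97 = 1.1856
Step 2: Compute the convergence rate.
r = 1 - 2/(kappa + 1) = 1 - 2*mu/(L + mu) = (L - mu)/(L + mu) = 18/212 = 0.0849


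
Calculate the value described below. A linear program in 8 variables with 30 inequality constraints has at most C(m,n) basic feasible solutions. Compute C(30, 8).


Each vertex corresponds to some choice of n active constraints out of m, so the number of vertices is at most C(m, n) = m! / (n!(m-n)!).
m = 30, n = 8
Numerator: 30 * 29 * 28 * 27 * 26 * 25 * 24 * 23
Denominator: 8! = 40320
C(30, 8) = 5852925


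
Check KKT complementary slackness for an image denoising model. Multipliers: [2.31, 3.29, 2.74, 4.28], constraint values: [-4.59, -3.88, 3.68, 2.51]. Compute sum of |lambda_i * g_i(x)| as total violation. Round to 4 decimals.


KKT complementary slackness check:
lambda_1 * g_1 = 2.31 * -4.59 = -10.6029
lambda_2 * g_2 = 3.29 * -3.88 = -12.7652
lambda_3 * g_3 = 2.74 * 3.68 = 10.0832
lambda_4 * g_4 = 4.28 * 2.51 = 10.7428
Total violation = 10.6029 + 12.7652 + 10.0832 + 10.7428 = 44.1941


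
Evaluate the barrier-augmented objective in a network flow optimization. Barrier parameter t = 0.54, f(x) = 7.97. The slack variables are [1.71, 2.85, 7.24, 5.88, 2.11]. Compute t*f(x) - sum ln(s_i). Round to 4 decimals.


Step 1: Compute log-barrier.
ln values: [0.5365, 1.0473, 1.9796, 1.7716, 0.7467]
phi = -(0.5365 + 1.0473 + 1.9796 + 1.7716 + 0.7467) = -6.0817
Step 2: Compute augmented objective.
t*f(x) = 0.54*7.97 = 4.3038
Total = 4.3038 - 6.0817 = -1.7779


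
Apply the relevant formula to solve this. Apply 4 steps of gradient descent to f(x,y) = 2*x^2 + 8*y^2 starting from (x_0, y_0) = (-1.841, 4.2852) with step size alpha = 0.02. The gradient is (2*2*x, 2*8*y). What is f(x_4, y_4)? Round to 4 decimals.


Gradient descent on f(x,y) = 2*x^2 + 8*y^2.
Starting point: (-1.841, 4.2852), alpha = 0.02
Step 1: grad_x = 2*2*-1.841 = -7.364, grad_y = 2*8*4.2852 = 68.5632
  x_1 = -1.841 - 0.02*-7.364 = -1.6937
  y_1 = 4.2852 - 0.02*68.5632 = 2.9139
Step 2: grad_x = 2*2*-1.6937 = -6.7749, grad_y = 2*8*2.9139 = 46.623
  x_2 = -1.6937 - 0.02*-6.7749 = -1.5582
  y_2 = 2.9139 - 0.02*46.623 = 1.9815
Step 3: grad_x = 2*2*-1.5582 = -6.2329, grad_y = 2*8*1.9815 = 31.7036
  x_3 = -1.5582 - 0.02*-6.2329 = -1.4336
  y_3 = 1.9815 - 0.02*31.7036 = 1.3474
Step 4: grad_x = 2*2*-1.4336 = -5.7343, grad_y = 2*8*1.3474 = 21.5585
  x_4 = -1.4336 - 0.02*-5.7343 = -1.3189
  y_4 = 1.3474 - 0.02*21.5585 = 0.9162
f(-1.3189, 0.9162) = 2*(-1.3189)^2 + 8*0.9162^2 = 10.1948


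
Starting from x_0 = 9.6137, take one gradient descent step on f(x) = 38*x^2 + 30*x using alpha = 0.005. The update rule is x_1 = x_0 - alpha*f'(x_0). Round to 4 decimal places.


We compute the gradient at x_0 and apply the update.
f'(x) = 76*x + 30
f'(9.6137) = 76*9.6137 + 30 = 760.6412
x_1 = 9.6137 - 0.005*760.6412 = 5.8105


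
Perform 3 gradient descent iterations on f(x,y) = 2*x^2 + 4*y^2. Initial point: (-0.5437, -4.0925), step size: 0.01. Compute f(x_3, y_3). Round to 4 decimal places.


Gradient descent on f(x,y) = 2*x^2 + 4*y^2.
Starting point: (-0.5437, -4.0925), alpha = 0.01
Step 1: grad_x = 2*2*-0.5437 = -2.1748, grad_y = 2*4*-4.0925 = -32.74
  x_1 = -0.5437 - 0.01*-2.1748 = -0.522
  y_1 = -4.0925 - 0.01*-32.74 = -3.7651
Step 2: grad_x = 2*2*-0.522 = -2.0878, grad_y = 2*4*-3.7651 = -30.1208
  x_2 = -0.522 - 0.01*-2.0878 = -0.5011
  y_2 = -3.7651 - 0.01*-30.1208 = -3.4639
Step 3: grad_x = 2*2*-0.5011 = -2.0043, grad_y = 2*4*-3.4639 = -27.7111
  x_3 = -0.5011 - 0.01*-2.0043 = -0.481
  y_3 = -3.4639 - 0.01*-27.7111 = -3.1868
f(-0.481, -3.1868) = 2*(-0.481)^2 + 4*(-3.1868)^2 = 41.0851


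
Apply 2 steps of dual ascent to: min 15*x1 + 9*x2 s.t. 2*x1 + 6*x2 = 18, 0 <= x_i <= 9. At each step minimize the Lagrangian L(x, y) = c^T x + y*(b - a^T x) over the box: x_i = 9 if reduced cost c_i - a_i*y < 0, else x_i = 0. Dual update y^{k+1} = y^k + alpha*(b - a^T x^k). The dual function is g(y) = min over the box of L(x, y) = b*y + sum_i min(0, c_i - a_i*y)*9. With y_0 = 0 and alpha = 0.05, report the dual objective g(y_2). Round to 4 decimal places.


Dual ascent for LP: min 15*x1 + 9*x2, 2*x1 + 6*x2 = 18, 0 <= x_i <= 9
Step 1: y^k = 0.0, reduced costs: (15.0, 9.0)
  x^k = (0.0, 0.0), subgradient = b - a^T x = 18.0
  y^{k+1} = 0.0 + 0.05*18.0 = 0.9
Step 2: y^k = 0.9, reduced costs: (13.2, 3.6)
  x^k = (0.0, 0.0), subgradient = b - a^T x = 18.0
  y^{k+1} = 0.9 + 0.05*18.0 = 1.8
Dual objective at y_2 = 1.8: reduced costs (11.4, -1.8), box minimizer x = (0.0, 9.0)
g(y_2) = b*y + (c1 - a1*y)*x1 + (c2 - a2*y)*x2 = 18*1.8 + 11.4*0.0 + (-1.8)*9.0 = 32.4 + 0.0 - 16.2 = 16.2


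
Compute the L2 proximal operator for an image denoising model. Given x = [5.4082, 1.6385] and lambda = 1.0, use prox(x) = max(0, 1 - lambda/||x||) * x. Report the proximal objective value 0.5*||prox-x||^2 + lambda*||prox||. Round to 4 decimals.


Step 1: Compute ||x||.
||x|| = 5.651
Step 2: Compute scaling factor.
scale = max(0, 1 - 1.0/5.651) = 0.823
Step 3: prox(x) = [4.4512, 1.3485]
||prox(x)|| = 4.651
Step 4: Proximal objective.
0.5*||prox-x||^2 = 0.5
lambda*||prox|| = 4.651
Total = 5.151


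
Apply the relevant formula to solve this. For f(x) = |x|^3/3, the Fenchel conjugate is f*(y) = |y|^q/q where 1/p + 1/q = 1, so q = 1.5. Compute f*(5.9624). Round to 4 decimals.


The conjugate exponent q satisfies 1/p + 1/q = 1.
p = 3, so q = 3/(3 - 1) = 1.5
|y|^q = 5.9624^1.5 = 14.559
f*(5.9624) = 14.559 / 1.5 = 9.706


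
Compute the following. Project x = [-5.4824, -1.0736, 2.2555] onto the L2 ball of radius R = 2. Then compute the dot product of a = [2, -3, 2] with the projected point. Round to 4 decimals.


Step 1: Compute ||x|| (intermediates to 6 decimals).
||x|| = sqrt((-5.4824)^2 + (-1.0736)^2 + 2.2555^2) = 6.024667
Step 2: Project.
Since ||x|| > R, scale = R/||x|| = 2/6.024667 = 0.331969, proj(x) = scale * x
proj(x) = [-1.819987, -0.356402, 0.748756]
Step 3: Dot product.
a^T * proj(x) = 2*(-1.819987) - 3*(-0.356402) + 2*0.748756 = -1.0733


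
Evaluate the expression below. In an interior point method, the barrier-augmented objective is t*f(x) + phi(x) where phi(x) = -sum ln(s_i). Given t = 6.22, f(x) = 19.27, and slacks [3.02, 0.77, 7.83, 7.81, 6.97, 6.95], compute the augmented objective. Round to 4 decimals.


Step 1: Compute log-barrier.
ln values: [1.1053, -0.2614, 2.058, 2.0554, 1.9416, 1.9387]
phi = -(1.1053 - 0.2614 + 2.058 + 2.0554 + 1.9416 + 1.9387) = -8.8376
Step 2: Compute augmented objective.
t*f(x) = 6.22*19.27 = 119.8594
Total = 119.8594 - 8.8376 = 111.0218


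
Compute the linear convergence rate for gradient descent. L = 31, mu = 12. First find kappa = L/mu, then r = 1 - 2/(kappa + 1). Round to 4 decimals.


Step 1: Compute the condition number.
kappa = L/mu = 31/12 = 2.5833
Step 2: Compute the convergence rate.
r = 1 - 2/(kappa + 1) = 1 - 2*mu/(L + mu) = (L - mu)/(L + mu) = 19/43 = 0.4419


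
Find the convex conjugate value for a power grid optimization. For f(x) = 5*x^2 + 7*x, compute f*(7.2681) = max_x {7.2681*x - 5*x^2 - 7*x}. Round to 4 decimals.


f*(y) = sup_x {y*x - a*x^2 - b*x} = sup_x {(y-b)*x - a*x^2}
FOC: (y - b) - 2a*x = 0 => x* = (y - b)/(2a)
x* = (7.2681 - 7)/(2*5) = 0.0268
f*(7.2681) = (y-b)^2/(4a) = (7.2681 - 7)^2/(4*5)
= 0.0719/20 = 0.0036


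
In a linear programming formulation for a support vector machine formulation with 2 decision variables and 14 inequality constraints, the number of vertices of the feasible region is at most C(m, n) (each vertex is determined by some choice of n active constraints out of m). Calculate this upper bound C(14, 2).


Each vertex corresponds to some choice of n active constraints out of m, so the number of vertices is at most C(m, n) = m! / (n!(m-n)!).
m = 14, n = 2
Numerator: 14 * 13
Denominator: 2! = 2
C(14, 2) = 91


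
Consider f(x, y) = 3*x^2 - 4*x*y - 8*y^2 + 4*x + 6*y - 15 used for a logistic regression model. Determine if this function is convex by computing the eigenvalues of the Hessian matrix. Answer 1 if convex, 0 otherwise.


The Hessian of f(x,y) = 3*x^2 - 4*x*y - 8*y^2 + 4*x + 6*y - 15 is:
H = [[6, -4], [-4, -16]]
Trace = 6 - 16 = -10
Determinant = 6*-16 - (-4)^2 = -112
Discriminant = (-10)^2 - 4*-112 = 548.0
Eigenvalues: lambda_1 = -16.7047, lambda_2 = 6.7047
The function is not convex.

0


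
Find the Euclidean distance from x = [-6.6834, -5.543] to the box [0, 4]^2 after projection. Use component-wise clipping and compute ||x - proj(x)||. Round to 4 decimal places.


Project each component onto [0, 4].
clip(-6.6834) = 0.0, clip(-5.543) = 0.0
Projection = [0.0, 0.0]
Squared diffs: [44.6678, 30.7248]
Distance = sqrt(75.3926) = 8.6829


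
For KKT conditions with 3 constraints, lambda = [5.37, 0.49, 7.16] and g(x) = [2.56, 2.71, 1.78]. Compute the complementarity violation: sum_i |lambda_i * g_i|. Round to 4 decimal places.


KKT complementary slackness check:
lambda_1 * g_1 = 5.37 * 2.56 = 13.7472
lambda_2 * g_2 = 0.49 * 2.71 = 1.3279
lambda_3 * g_3 = 7.16 * 1.78 = 12.7448
Total violation = 13.7472 + 1.3279 + 12.7448 = 27.8199


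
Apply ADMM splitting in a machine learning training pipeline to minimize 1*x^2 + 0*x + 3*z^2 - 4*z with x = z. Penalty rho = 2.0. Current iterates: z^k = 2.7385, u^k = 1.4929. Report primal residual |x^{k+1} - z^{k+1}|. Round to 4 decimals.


ADMM iteration with rho = 2.0, z^k = 2.7385, u^k = 1.4929
Step 1: x-update.
Minimize 1*x^2 + 0*x + (2.0/2)*(x - 2.7385 + 1.4929)^2
FOC: (2*1 + 2.0)*x = 0 + 2.0*(2.7385 - 1.4929)
x^{k+1} = 0.6228
Step 2: z-update.
Minimize 3*z^2 - 4*z + (2.0/2)*(0.6228 - z + 1.4929)^2
FOC: (2*3 + 2.0)*z = 4 + 2.0*(0.6228 + 1.4929)
z^{k+1} = 1.0289
Step 3: u-update.
u^{k+1} = 1.4929 + 0.6228 - 1.0289 = 1.0868
Step 4: Primal residual = |0.6228 - 1.0289| = 0.4061


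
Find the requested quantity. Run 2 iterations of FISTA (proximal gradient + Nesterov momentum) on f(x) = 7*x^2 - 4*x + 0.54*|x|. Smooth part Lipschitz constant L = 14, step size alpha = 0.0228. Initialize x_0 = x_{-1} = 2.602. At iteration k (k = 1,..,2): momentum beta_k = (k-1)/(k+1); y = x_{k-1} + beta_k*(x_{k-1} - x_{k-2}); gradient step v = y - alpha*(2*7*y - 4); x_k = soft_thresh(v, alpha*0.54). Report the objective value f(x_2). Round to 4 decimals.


FISTA on f(x) = 7*x^2 - 4*x + 0.54*|x|
L = 14, alpha = 0.0228
Iteration 1: beta = 0.0, y = 2.602 + 0.0*(2.602 - 2.602) = 2.602
  grad(y) = 32.428, v = y - alpha*grad = 1.8626
  prox(v) = soft_thresh(1.8626, 0.0123) = 1.8503
Iteration 2: beta = 0.3333, y = 1.8503 + 0.3333*(1.8503 - 2.602) = 1.5998
  grad(y) = 18.3968, v = y - alpha*grad = 1.1803
  prox(v) = soft_thresh(1.1803, 0.0123) = 1.168
f(x_2) = 7*1.168^2 - 4*1.168 + 0.54*|1.168| = 5.5085


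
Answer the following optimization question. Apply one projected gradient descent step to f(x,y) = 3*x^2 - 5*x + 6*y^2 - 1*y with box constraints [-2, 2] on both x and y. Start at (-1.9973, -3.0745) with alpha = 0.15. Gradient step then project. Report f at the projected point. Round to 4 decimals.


Step 1: Compute gradient at (-1.9973, -3.0745).
grad_x = 2*3*-1.9973 - 5 = -16.9838
grad_y = 2*6*-3.0745 - 1 = -37.894
Step 2: Gradient step.
x_raw = -1.9973 - 0.15*-16.9838 = 0.5503
y_raw = -3.0745 - 0.15*-37.894 = 2.6096
Step 3: Project onto [-2, 2].
x_proj = clip(0.5503) = 0.5503
y_proj = clip(2.6096) = 2.0
Step 4: Evaluate f.
f(0.5503, 2.0) = 20.157
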